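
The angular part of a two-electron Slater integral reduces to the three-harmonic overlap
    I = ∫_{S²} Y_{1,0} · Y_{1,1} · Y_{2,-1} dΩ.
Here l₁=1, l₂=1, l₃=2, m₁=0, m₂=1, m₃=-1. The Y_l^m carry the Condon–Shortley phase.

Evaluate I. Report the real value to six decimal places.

m-sum 0 ✓  L=4 even ✓  0≤2≤2 ✓
Π(2lᵢ+1) = 3×3×5 = 45
triangle coeff Δ(1,1,2) = 1/30
Σ_t [0,0]: t=0:+1/1 = 1/1
(3j)²=2/15 [(1 1 2; 0 0 0)], sign=+1
Σ_t [0,0]: t=0:+1/2 = 1/2
(3j)²=1/10 [(1 1 2; 0 1 -1)], sign=-1
⇒ 4πI² = 3/5
I = (-1)√(3/5/(4π)) = -0.21850969

-0.218510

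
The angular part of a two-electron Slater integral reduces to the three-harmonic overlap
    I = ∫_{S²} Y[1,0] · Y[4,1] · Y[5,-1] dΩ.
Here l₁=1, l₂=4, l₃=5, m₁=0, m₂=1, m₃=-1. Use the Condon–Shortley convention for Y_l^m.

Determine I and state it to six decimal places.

Checks pass: Σm=0; 10 even; l₃=5∈[3,5].
(2·1+1)(2·4+1)(2·5+1) = 297
Δ: 0! 2! 8! / 11! → 1/495
sum: t=0:+1/576 = 1/576
3j²(1 4 5; 0 0 0) = Δ·Π!·Σ² = 5/99  (sign -1)
sum: t=0:+1/720 = 1/720
3j²(1 4 5; 0 1 -1) = Δ·Π!·Σ² = 8/165  (sign +1)
combine: 4πI² = 297·5/99·8/165 = 8/11
take √, sign -1: I = -0.24057125

-0.240571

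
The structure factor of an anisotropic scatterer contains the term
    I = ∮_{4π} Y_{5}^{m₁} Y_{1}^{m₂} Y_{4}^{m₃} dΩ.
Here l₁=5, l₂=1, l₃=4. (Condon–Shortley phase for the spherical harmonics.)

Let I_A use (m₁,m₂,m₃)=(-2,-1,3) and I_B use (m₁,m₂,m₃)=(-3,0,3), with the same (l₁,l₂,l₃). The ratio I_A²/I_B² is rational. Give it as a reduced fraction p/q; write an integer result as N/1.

3/16

Shared (l₁,l₂,l₃)=(5,1,4): N and (l;000)² cancel in I_A²/I_B².
A: Δ = 2!·8!·0!/11! = 1/495; Racah Σ t=0..0: t=0:+1/10080 = 1/10080; ⇒ 3j(5 1 4; -2 -1 3)² = 1/165, sgn -1
B: Δ = 2!·8!·0!/11! = 1/495; Racah Σ t=1..1: t=1:−1/5040 = -1/5040; ⇒ 3j(5 1 4; -3 0 3)² = 16/495, sgn +1
I_A²/I_B² = (1/165)/(16/495) = 3/16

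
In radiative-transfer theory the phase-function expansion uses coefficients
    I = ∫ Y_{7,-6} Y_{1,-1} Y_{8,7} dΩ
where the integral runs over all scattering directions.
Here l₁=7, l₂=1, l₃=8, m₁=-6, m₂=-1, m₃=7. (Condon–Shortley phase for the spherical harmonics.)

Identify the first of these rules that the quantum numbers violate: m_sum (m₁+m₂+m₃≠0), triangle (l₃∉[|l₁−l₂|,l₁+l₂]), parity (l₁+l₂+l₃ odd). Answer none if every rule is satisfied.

m₁+m₂+m₃ = -6 − 1 + 7 = 0  ✓
triangle: |7−1|=6 ≤ l₃=8 ≤ 7+1=8  ✓
parity: l₁+l₂+l₃ = 16 is even  ✓

none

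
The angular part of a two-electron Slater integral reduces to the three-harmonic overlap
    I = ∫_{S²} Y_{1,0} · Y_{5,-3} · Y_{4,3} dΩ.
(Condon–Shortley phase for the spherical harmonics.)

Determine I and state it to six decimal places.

-0.196426

m-sum 0 ✓  L=10 even ✓  4≤4≤6 ✓
Π(2lᵢ+1) = 3×11×9 = 297
triangle coeff Δ(1,5,4) = 1/495
Σ_t [1,1]: t=1:−1/576 = -1/576
(3j)²=5/99 [(1 5 4; 0 0 0)], sign=-1
Σ_t [1,1]: t=1:−1/5040 = -1/5040
(3j)²=16/495 [(1 5 4; 0 -3 3)], sign=+1
⇒ 4πI² = 16/33
I = (-1)√(16/33/(4π)) = -0.19642560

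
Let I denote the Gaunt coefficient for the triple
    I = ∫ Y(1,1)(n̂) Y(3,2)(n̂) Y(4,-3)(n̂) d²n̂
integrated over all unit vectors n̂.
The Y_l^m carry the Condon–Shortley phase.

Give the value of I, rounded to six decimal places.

Rules hold: Σm=0, L=8 even, 2≤4≤4.
N = 3·7·9 = 189
Δ = 0!·2!·6!/9! = 1/252
Racah Σ t=0..0: t=0:+1/36 = 1/36
⇒ 3j(1 3 4; 0 0 0)² = 4/63, sgn +1
Racah Σ t=0..0: t=0:+1/240 = 1/240
⇒ 3j(1 3 4; 1 2 -3)² = 1/12, sgn -1
4πI² = N·(3j₀)²·(3jₘ)² = 1/1
I = -1·√(1/4π) = -0.28209479

-0.282095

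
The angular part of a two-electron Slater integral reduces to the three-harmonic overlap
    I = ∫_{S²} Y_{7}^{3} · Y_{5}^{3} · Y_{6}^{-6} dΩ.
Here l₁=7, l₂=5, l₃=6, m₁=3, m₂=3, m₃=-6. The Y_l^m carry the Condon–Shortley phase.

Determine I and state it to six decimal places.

m-sum 0 ✓  L=18 even ✓  2≤6≤12 ✓
Π(2lᵢ+1) = 15×11×13 = 2145
triangle coeff Δ(7,5,6) = 1/174594420
Σ_t [1,5]: t=1:−1/4147200 t=2:+1/207360 t=3:−1/82944 t=4:+1/207360 t=5:−1/4147200 = -1/345600
(3j)²=420/46189 [(7 5 6; 0 0 0)], sign=-1
Σ_t [4,4]: t=4:+1/46448640 = 1/46448640
(3j)²=75/8398 [(7 5 6; 3 3 -6)], sign=+1
⇒ 4πI² = 236250/1356277
I = (-1)√(236250/1356277/(4π)) = -0.11773532

-0.117735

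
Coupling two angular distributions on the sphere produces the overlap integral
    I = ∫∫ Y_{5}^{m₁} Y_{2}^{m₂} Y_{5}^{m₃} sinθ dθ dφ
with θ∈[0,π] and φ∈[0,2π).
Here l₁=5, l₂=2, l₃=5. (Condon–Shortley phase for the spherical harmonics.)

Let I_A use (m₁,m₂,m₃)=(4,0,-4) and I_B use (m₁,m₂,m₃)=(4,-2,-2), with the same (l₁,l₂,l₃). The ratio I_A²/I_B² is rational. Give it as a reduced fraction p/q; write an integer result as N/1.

Same 5,2,5: normalisation and zero-m 3j drop out of the ratio.
A: Δ: 2! 8! 2! / 13! → 1/38610; sum: t=0:+1/20160 t=1:−1/40320 = 1/40320; 3j²(5 2 5; 4 0 -4) = Δ·Π!·Σ² = 6/715  (sign -1)
B: Δ: 2! 8! 2! / 13! → 1/38610; sum: t=0:+1/20160 = 1/20160; 3j²(5 2 5; 4 -2 -2) = Δ·Π!·Σ² = 12/715  (sign -1)
I_A²/I_B² = (6/715)/(12/715) = 1/2

1/2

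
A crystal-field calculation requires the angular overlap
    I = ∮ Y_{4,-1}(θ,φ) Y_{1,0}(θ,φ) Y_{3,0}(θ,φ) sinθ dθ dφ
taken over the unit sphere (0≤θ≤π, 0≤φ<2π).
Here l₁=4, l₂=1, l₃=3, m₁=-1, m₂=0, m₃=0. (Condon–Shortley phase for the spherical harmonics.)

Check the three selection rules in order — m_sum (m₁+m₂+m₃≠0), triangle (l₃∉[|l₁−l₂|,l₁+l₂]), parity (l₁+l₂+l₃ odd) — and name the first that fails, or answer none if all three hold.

m_sum

Σmᵢ = -1  ✗
l₃∈[|l₁−l₂|,l₁+l₂]=[3,5], have l₃=3
Σlᵢ = 8 ⇒ even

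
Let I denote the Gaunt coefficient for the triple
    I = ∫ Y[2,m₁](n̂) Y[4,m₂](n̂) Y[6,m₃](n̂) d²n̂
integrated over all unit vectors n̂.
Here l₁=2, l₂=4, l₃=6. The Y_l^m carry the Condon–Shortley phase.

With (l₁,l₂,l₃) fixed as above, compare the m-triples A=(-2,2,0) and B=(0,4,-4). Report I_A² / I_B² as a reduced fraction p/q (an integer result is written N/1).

l's match ⇒ only the (l;m) 3-j factors differ between A and B.
A: triangle coeff Δ(2,4,6) = 1/6435; Σ_t [0,0]: t=0:+1/34560 = 1/34560; (3j)²=1/429 [(2 4 6; -2 2 0)], sign=+1
B: triangle coeff Δ(2,4,6) = 1/6435; Σ_t [0,0]: t=0:+1/161280 = 1/161280; (3j)²=1/143 [(2 4 6; 0 4 -4)], sign=+1
I_A²/I_B² = (1/429)/(1/143) = 1/3

1/3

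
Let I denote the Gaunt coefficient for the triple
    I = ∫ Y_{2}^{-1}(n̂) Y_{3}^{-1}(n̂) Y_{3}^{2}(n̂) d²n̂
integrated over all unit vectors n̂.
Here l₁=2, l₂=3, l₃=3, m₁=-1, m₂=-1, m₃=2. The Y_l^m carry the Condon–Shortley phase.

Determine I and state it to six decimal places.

Checks pass: Σm=0; 8 even; l₃=3∈[1,5].
(2·2+1)(2·3+1)(2·3+1) = 245
Δ: 2! 2! 4! / 9! → 1/3780
sum: t=0:+1/24 t=1:−1/4 t=2:+1/24 = -1/6
3j²(2 3 3; 0 0 0) = Δ·Π!·Σ² = 4/105  (sign +1)
sum: t=1:−1/12 t=2:+1/48 = -1/16
3j²(2 3 3; -1 -1 2) = Δ·Π!·Σ² = 1/28  (sign +1)
combine: 4πI² = 245·4/105·1/28 = 1/3
take √, sign +1: I = 0.16286750

0.162868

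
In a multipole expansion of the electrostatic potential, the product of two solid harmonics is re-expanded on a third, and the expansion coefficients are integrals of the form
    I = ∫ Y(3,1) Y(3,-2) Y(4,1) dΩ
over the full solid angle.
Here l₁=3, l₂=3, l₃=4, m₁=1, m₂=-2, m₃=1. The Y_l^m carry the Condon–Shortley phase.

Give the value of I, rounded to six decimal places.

Rules hold: Σm=0, L=10 even, 0≤4≤6.
N = 7·7·9 = 441
Δ = 2!·4!·4!/11! = 1/34650
Racah Σ t=0..2: t=0:+1/72 t=1:−1/16 t=2:+1/72 = -5/144
⇒ 3j(3 3 4; 0 0 0)² = 2/77, sgn -1
Racah Σ t=0..1: t=0:+1/48 t=1:−1/144 = 1/72
⇒ 3j(3 3 4; 1 -2 1)² = 16/693, sgn -1
4πI² = N·(3j₀)²·(3jₘ)² = 32/121
I = +1·√(0.264463/4π) = 0.14506992

0.145070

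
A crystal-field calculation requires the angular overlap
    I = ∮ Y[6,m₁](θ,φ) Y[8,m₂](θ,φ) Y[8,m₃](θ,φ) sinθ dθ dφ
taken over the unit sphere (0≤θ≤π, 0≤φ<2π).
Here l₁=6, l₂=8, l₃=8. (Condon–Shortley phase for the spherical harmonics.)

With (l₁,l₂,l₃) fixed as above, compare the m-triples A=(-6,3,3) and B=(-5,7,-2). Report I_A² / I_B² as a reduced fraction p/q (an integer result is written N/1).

Shared (l₁,l₂,l₃)=(6,8,8): N and (l;000)² cancel in I_A²/I_B².
A: Δ = 6!·6!·10!/23! = 1/13742520792; Racah Σ t=6..6: t=6:+1/7464960000 = 1/7464960000; ⇒ 3j(6 8 8; -6 3 3)² = 1386/96577, sgn -1
B: Δ = 6!·6!·10!/23! = 1/13742520792; Racah Σ t=5..6: t=5:−1/313528320000 t=6:+1/31352832000 = 1/34836480000; ⇒ 3j(6 8 8; -5 7 -2)² = 243/29716, sgn +1
I_A²/I_B² = (1386/96577)/(243/29716) = 616/351

616/351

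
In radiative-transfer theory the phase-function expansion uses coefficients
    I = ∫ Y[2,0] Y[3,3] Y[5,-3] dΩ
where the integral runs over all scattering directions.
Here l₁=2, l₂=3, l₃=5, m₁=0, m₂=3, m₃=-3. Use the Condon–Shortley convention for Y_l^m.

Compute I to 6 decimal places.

-0.126792

Rules hold: Σm=0, L=10 even, 1≤5≤5.
N = 5·7·11 = 385
Δ = 0!·4!·6!/11! = 1/2310
Racah Σ t=0..0: t=0:+1/144 = 1/144
⇒ 3j(2 3 5; 0 0 0)² = 10/231, sgn -1
Racah Σ t=0..0: t=0:+1/2880 = 1/2880
⇒ 3j(2 3 5; 0 3 -3)² = 2/165, sgn +1
4πI² = N·(3j₀)²·(3jₘ)² = 20/99
I = -1·√(0.20202/4π) = -0.12679218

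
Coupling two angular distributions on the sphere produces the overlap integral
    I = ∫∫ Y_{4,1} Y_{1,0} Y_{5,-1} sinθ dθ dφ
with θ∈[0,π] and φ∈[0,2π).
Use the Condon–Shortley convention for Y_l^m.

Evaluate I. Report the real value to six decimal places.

-0.240571

Rules hold: Σm=0, L=10 even, 3≤5≤5.
N = 9·3·11 = 297
Δ = 0!·8!·2!/11! = 1/495
Racah Σ t=0..0: t=0:+1/576 = 1/576
⇒ 3j(4 1 5; 0 0 0)² = 5/99, sgn -1
Racah Σ t=0..0: t=0:+1/720 = 1/720
⇒ 3j(4 1 5; 1 0 -1)² = 8/165, sgn +1
4πI² = N·(3j₀)²·(3jₘ)² = 8/11
I = -1·√(0.727273/4π) = -0.24057125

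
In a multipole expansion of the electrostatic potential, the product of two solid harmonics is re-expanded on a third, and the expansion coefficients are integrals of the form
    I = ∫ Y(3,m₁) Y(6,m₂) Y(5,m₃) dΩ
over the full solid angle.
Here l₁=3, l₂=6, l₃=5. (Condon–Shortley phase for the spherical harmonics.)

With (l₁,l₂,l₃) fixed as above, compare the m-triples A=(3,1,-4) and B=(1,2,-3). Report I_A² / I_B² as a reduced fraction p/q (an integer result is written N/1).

12/49

l's match ⇒ only the (l;m) 3-j factors differ between A and B.
A: triangle coeff Δ(3,6,5) = 1/675675; Σ_t [0,0]: t=0:+1/241920 = 1/241920; (3j)²=4/1001 [(3 6 5; 3 1 -4)], sign=-1
B: triangle coeff Δ(3,6,5) = 1/675675; Σ_t [0,2]: t=0:+1/1935360 t=1:−1/30240 t=2:+1/11520 = 1/18432; (3j)²=7/429 [(3 6 5; 1 2 -3)], sign=+1
I_A²/I_B² = (4/1001)/(7/429) = 12/49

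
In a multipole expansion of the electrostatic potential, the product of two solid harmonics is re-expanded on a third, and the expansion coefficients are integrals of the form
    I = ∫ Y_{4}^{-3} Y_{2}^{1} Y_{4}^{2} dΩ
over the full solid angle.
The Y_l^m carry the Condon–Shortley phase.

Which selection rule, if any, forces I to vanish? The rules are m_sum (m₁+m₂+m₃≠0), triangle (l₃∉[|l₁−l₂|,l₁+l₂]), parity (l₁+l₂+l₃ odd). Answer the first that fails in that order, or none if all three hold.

m₁+m₂+m₃ = -3 + 1 + 2 = 0  ✓
triangle: |4−2|=2 ≤ l₃=4 ≤ 4+2=6  ✓
parity: l₁+l₂+l₃ = 10 is even  ✓

none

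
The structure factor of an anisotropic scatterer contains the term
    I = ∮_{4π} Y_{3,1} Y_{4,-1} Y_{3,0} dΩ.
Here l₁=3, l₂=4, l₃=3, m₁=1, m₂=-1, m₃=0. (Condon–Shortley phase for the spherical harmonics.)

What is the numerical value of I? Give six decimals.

-0.099323

m-sum 0 ✓  L=10 even ✓  1≤3≤7 ✓
Π(2lᵢ+1) = 7×9×7 = 441
triangle coeff Δ(3,4,3) = 1/34650
Σ_t [1,3]: t=1:−1/72 t=2:+1/16 t=3:−1/72 = 5/144
(3j)²=2/77 [(3 4 3; 0 0 0)], sign=-1
Σ_t [0,2]: t=0:+1/288 t=1:−1/24 t=2:+1/48 = -5/288
(3j)²=5/462 [(3 4 3; 1 -1 0)], sign=+1
⇒ 4πI² = 15/121
I = (-1)√(15/121/(4π)) = -0.09932258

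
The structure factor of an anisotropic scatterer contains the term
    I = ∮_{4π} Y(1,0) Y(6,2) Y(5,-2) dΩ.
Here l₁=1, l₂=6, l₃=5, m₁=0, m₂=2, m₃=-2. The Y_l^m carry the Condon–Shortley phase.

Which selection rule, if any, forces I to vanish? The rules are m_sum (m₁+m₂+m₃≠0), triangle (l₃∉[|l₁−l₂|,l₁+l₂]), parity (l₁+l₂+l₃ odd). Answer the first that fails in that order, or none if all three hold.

azimuthal sum: 0 + 2 − 2 = 0  ✓
5 ≤ 5 ≤ 7 (triangle on l)  ✓
L = 1 + 6 + 5 = 12 (even)  ✓

none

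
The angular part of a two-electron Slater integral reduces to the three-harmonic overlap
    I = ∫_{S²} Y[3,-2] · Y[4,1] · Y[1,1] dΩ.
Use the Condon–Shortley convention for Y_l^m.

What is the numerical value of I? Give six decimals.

-0.106622

Checks pass: Σm=0; 8 even; l₃=1∈[1,7].
(2·3+1)(2·4+1)(2·1+1) = 189
Δ: 6! 0! 2! / 9! → 1/252
sum: t=3:−1/36 = -1/36
3j²(3 4 1; 0 0 0) = Δ·Π!·Σ² = 4/63  (sign +1)
sum: t=5:−1/240 = -1/240
3j²(3 4 1; -2 1 1) = Δ·Π!·Σ² = 1/84  (sign -1)
combine: 4πI² = 189·4/63·1/84 = 1/7
take √, sign -1: I = -0.10662181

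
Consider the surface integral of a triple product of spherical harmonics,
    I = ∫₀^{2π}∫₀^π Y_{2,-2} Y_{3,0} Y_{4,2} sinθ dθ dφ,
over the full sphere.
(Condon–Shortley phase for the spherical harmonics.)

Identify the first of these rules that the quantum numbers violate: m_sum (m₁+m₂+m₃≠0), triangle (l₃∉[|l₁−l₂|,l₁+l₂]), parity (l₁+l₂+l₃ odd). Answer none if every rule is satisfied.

parity

Σmᵢ = 0  ✓
l₃∈[|l₁−l₂|,l₁+l₂]=[1,5], have l₃=4  ✓
Σlᵢ = 9 ⇒ odd  ✗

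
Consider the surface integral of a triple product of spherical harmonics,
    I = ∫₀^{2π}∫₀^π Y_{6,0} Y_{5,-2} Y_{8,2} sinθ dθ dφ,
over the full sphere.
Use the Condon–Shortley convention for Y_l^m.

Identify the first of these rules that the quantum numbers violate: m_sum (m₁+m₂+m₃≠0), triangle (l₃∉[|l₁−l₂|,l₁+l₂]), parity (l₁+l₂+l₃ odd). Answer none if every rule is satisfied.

parity

m₁+m₂+m₃ = 0 − 2 + 2 = 0  ✓
triangle: |6−5|=1 ≤ l₃=8 ≤ 6+5=11  ✓
parity: l₁+l₂+l₃ = 19 is odd  ✗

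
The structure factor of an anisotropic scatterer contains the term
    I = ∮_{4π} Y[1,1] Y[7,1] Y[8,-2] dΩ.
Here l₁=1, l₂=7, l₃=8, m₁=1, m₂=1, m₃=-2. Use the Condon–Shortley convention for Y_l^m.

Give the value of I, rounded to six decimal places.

Rules hold: Σm=0, L=16 even, 6≤8≤8.
N = 3·15·17 = 765
Δ = 0!·2!·14!/17! = 1/2040
Racah Σ t=0..0: t=0:+1/25401600 = 1/25401600
⇒ 3j(1 7 8; 0 0 0)² = 8/255, sgn +1
Racah Σ t=0..0: t=0:+1/58060800 = 1/58060800
⇒ 3j(1 7 8; 1 1 -2)² = 3/136, sgn +1
4πI² = N·(3j₀)²·(3jₘ)² = 9/17
I = +1·√(0.529412/4π) = 0.20525411

0.205254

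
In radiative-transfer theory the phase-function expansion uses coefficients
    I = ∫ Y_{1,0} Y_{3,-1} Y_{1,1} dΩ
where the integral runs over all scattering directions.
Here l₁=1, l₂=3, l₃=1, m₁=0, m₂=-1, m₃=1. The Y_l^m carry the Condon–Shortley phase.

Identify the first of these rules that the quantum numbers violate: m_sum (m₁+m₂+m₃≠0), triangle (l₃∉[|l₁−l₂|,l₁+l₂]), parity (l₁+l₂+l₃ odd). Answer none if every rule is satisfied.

azimuthal sum: 0 − 1 + 1 = 0  ✓
2 ≤ 1 ≤ 4 (triangle on l)  ✗
L = 1 + 3 + 1 = 5 (odd)

triangle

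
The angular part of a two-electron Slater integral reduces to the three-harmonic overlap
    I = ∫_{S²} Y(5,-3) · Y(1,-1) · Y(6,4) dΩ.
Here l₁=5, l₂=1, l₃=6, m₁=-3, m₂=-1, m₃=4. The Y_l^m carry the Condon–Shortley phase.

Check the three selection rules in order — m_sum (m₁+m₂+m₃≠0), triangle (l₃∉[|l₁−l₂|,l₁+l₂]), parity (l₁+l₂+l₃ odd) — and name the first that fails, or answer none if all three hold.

none

m₁+m₂+m₃ = -3 − 1 + 4 = 0  ✓
triangle: |5−1|=4 ≤ l₃=6 ≤ 5+1=6  ✓
parity: l₁+l₂+l₃ = 12 is even  ✓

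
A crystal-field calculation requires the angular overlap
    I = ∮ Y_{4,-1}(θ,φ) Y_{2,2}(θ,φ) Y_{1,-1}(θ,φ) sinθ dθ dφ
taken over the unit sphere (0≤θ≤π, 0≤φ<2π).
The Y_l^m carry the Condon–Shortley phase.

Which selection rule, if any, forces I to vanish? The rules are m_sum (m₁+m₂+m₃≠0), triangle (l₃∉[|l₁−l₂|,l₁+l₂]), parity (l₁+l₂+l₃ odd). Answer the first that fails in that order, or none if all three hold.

triangle

Σmᵢ = 0  ✓
l₃∈[|l₁−l₂|,l₁+l₂]=[2,6], have l₃=1  ✗
Σlᵢ = 7 ⇒ odd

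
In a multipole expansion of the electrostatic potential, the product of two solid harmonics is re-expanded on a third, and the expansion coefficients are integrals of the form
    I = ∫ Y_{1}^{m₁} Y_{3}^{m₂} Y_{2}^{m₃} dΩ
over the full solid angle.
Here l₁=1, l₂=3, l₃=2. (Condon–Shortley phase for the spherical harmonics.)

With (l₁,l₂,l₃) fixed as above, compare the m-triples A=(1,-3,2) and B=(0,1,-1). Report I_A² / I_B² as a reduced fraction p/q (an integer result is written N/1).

15/8

Shared (l₁,l₂,l₃)=(1,3,2): N and (l;000)² cancel in I_A²/I_B².
A: Δ = 2!·0!·4!/7! = 1/105; Racah Σ t=0..0: t=0:+1/48 = 1/48; ⇒ 3j(1 3 2; 1 -3 2)² = 1/7, sgn +1
B: Δ = 2!·0!·4!/7! = 1/105; Racah Σ t=1..1: t=1:−1/6 = -1/6; ⇒ 3j(1 3 2; 0 1 -1)² = 8/105, sgn +1
I_A²/I_B² = (1/7)/(8/105) = 15/8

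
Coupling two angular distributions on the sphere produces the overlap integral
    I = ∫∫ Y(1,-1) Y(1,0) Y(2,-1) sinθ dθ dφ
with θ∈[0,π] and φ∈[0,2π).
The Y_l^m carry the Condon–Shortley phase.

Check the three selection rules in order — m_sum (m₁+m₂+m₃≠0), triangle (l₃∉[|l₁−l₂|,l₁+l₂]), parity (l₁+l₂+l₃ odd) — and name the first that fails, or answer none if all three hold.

m_sum

Σmᵢ = -2  ✗
l₃∈[|l₁−l₂|,l₁+l₂]=[0,2], have l₃=2
Σlᵢ = 4 ⇒ even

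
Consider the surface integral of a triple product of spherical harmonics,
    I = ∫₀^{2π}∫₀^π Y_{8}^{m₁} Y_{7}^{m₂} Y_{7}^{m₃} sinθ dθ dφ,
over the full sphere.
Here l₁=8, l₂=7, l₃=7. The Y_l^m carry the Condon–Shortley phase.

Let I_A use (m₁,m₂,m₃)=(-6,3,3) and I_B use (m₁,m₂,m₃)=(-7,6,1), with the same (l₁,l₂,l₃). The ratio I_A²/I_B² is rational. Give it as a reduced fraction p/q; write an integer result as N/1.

l's match ⇒ only the (l;m) 3-j factors differ between A and B.
A: triangle coeff Δ(8,7,7) = 1/22086194130; Σ_t [6,8]: t=6:+1/2786918400 t=7:−1/914457600 t=8:+1/2786918400 = -11/29262643200; (3j)²=440/52003 [(8 7 7; -6 3 3)], sign=-1
B: triangle coeff Δ(8,7,7) = 1/22086194130; Σ_t [7,8]: t=7:−1/146313216000 t=8:+1/24385536000 = 1/29262643200; (3j)²=650/52003 [(8 7 7; -7 6 1)], sign=+1
I_A²/I_B² = (440/52003)/(650/52003) = 44/65

44/65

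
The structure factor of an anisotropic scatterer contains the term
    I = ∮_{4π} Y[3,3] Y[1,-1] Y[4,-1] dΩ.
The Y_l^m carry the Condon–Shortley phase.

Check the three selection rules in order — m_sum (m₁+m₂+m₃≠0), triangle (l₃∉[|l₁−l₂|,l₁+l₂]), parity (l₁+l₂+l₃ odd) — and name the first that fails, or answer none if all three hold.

azimuthal sum: 3 − 1 − 1 = 1  ✗
2 ≤ 4 ≤ 4 (triangle on l)
L = 3 + 1 + 4 = 8 (even)

m_sum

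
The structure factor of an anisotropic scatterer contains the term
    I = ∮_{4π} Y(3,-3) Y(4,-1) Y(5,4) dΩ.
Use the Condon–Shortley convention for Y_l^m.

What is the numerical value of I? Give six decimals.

-0.186208

Checks pass: Σm=0; 12 even; l₃=5∈[1,7].
(2·3+1)(2·4+1)(2·5+1) = 693
Δ: 2! 4! 6! / 13! → 1/180180
sum: t=0:+1/576 t=1:−1/144 t=2:+1/576 = -1/288
3j²(3 4 5; 0 0 0) = Δ·Π!·Σ² = 20/1001  (sign +1)
sum: t=2:+1/5760 = 1/5760
3j²(3 4 5; -3 -1 4) = Δ·Π!·Σ² = 9/286  (sign -1)
combine: 4πI² = 693·20/1001·9/286 = 810/1859
take √, sign -1: I = -0.18620781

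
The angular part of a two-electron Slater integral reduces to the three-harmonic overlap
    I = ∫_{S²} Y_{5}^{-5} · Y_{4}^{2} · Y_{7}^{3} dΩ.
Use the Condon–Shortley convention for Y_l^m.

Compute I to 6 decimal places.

0.086594

m-sum 0 ✓  L=16 even ✓  1≤7≤9 ✓
Π(2lᵢ+1) = 11×9×15 = 1485
triangle coeff Δ(5,4,7) = 1/6126120
Σ_t [0,2]: t=0:+1/69120 t=1:−1/20736 t=2:+1/69120 = -1/51840
(3j)²=280/21879 [(5 4 7; 0 0 0)], sign=+1
Σ_t [2,2]: t=2:+1/3870720 = 1/3870720
(3j)²=675/136136 [(5 4 7; -5 2 3)], sign=+1
⇒ 4πI² = 50625/537251
I = (+1)√(50625/537251/(4π)) = 0.08659423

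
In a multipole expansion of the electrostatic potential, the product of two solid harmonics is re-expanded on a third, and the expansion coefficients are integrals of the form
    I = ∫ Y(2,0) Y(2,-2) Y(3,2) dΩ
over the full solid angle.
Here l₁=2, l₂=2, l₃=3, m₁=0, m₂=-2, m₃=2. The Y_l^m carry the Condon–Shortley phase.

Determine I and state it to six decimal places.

0.000000

Σlᵢ=7 odd — θ-integrand is odd under cosθ→−cosθ; I=0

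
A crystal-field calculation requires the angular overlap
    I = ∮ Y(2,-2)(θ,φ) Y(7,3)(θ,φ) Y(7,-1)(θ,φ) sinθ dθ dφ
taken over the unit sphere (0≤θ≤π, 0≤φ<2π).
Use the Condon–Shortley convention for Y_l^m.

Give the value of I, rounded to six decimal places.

0.181642

Rules hold: Σm=0, L=16 even, 5≤7≤9.
N = 5·15·15 = 1125
Δ = 2!·2!·12!/17! = 1/185640
Racah Σ t=0..2: t=0:+1/2419200 t=1:−1/518400 t=2:+1/2419200 = -1/907200
⇒ 3j(2 7 7; 0 0 0)² = 56/3315, sgn +1
Racah Σ t=2..2: t=2:+1/3870720 = 1/3870720
⇒ 3j(2 7 7; -2 3 -1)² = 135/6188, sgn +1
4πI² = N·(3j₀)²·(3jₘ)² = 20250/48841
I = +1·√(0.414611/4π) = 0.18164160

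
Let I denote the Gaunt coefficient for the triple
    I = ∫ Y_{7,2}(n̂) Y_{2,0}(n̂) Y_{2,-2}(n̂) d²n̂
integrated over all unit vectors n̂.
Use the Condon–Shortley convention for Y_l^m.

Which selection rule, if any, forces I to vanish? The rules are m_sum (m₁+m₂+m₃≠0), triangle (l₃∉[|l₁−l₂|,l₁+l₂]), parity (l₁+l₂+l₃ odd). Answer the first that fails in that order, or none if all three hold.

m₁+m₂+m₃ = 2 + 0 − 2 = 0  ✓
triangle: |7−2|=5 ≤ l₃=2 ≤ 7+2=9  ✗
parity: l₁+l₂+l₃ = 11 is odd

triangle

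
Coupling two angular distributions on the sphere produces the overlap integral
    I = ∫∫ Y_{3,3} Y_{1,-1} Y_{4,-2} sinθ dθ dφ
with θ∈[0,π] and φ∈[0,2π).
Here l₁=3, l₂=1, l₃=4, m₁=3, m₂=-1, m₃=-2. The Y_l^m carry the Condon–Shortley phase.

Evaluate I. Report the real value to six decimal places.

m-sum 0 ✓  L=8 even ✓  2≤4≤4 ✓
Π(2lᵢ+1) = 7×3×9 = 189
triangle coeff Δ(3,1,4) = 1/252
Σ_t [0,0]: t=0:+1/36 = 1/36
(3j)²=4/63 [(3 1 4; 0 0 0)], sign=+1
Σ_t [0,0]: t=0:+1/1440 = 1/1440
(3j)²=1/252 [(3 1 4; 3 -1 -2)], sign=+1
⇒ 4πI² = 1/21
I = (+1)√(1/21/(4π)) = 0.06155813

0.061558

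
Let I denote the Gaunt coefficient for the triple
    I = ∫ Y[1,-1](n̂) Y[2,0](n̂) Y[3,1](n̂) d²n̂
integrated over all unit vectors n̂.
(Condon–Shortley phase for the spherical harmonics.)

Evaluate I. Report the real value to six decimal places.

-0.202301

Rules hold: Σm=0, L=6 even, 1≤3≤3.
N = 3·5·7 = 105
Δ = 0!·2!·4!/7! = 1/105
Racah Σ t=0..0: t=0:+1/4 = 1/4
⇒ 3j(1 2 3; 0 0 0)² = 3/35, sgn -1
Racah Σ t=0..0: t=0:+1/8 = 1/8
⇒ 3j(1 2 3; -1 0 1)² = 2/35, sgn +1
4πI² = N·(3j₀)²·(3jₘ)² = 18/35
I = -1·√(0.514286/4π) = -0.20230066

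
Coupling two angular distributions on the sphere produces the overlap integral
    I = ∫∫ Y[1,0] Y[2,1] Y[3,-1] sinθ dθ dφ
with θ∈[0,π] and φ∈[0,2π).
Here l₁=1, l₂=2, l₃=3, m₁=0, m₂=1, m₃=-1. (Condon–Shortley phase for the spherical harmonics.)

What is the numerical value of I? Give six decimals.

-0.233597

m-sum 0 ✓  L=6 even ✓  1≤3≤3 ✓
Π(2lᵢ+1) = 3×5×7 = 105
triangle coeff Δ(1,2,3) = 1/105
Σ_t [0,0]: t=0:+1/4 = 1/4
(3j)²=3/35 [(1 2 3; 0 0 0)], sign=-1
Σ_t [0,0]: t=0:+1/6 = 1/6
(3j)²=8/105 [(1 2 3; 0 1 -1)], sign=+1
⇒ 4πI² = 24/35
I = (-1)√(24/35/(4π)) = -0.23359668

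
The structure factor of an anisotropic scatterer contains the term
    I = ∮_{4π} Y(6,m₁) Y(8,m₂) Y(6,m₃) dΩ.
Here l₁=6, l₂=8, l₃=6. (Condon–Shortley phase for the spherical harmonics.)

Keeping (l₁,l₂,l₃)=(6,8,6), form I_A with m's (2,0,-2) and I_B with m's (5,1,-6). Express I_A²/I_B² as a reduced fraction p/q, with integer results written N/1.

5041/726

Same 6,8,6: normalisation and zero-m 3j drop out of the ratio.
A: Δ: 8! 4! 8! / 21! → 1/1309458150; sum: t=0:+1/39016857600 t=1:−1/152409600 t=2:+1/8294400 t=3:−1/3110400 t=4:+1/7962624 = -71/867041280; 3j²(6 8 6; 2 0 -2) = Δ·Π!·Σ² = 5041/646646  (sign -1)
B: Δ: 8! 4! 8! / 21! → 1/1309458150; sum: t=1:−1/4877107200 = -1/4877107200; 3j²(6 8 6; 5 1 -6) = Δ·Π!·Σ² = 33/29393  (sign -1)
I_A²/I_B² = (5041/646646)/(33/29393) = 5041/726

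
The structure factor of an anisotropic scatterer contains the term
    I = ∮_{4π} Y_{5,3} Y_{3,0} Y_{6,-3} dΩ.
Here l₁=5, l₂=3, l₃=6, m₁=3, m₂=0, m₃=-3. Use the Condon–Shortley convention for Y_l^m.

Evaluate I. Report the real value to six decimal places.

0.036034

Rules hold: Σm=0, L=14 even, 2≤6≤8.
N = 11·7·13 = 1001
Δ = 2!·8!·4!/15! = 1/675675
Racah Σ t=0..2: t=0:+1/8640 t=1:−1/2304 t=2:+1/8640 = -7/34560
⇒ 3j(5 3 6; 0 0 0)² = 7/429, sgn -1
Racah Σ t=0..2: t=0:+1/17280 t=1:−1/20160 t=2:+1/483840 = 1/96768
⇒ 3j(5 3 6; 3 0 -3)² = 1/1001, sgn -1
4πI² = N·(3j₀)²·(3jₘ)² = 7/429
I = +1·√(0.016317/4π) = 0.03603425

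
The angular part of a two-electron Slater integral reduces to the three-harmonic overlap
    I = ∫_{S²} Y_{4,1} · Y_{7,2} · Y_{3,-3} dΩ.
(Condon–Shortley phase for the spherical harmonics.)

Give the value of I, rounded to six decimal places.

m-sum 0 ✓  L=14 even ✓  3≤3≤11 ✓
Π(2lᵢ+1) = 9×15×7 = 945
triangle coeff Δ(4,7,3) = 1/45045
Σ_t [4,4]: t=4:+1/20736 = 1/20736
(3j)²=35/1287 [(4 7 3; 0 0 0)], sign=-1
Σ_t [3,3]: t=3:−1/518400 = -1/518400
(3j)²=4/2145 [(4 7 3; 1 2 -3)], sign=-1
⇒ 4πI² = 980/20449
I = (+1)√(980/20449/(4π)) = 0.06175499

0.061755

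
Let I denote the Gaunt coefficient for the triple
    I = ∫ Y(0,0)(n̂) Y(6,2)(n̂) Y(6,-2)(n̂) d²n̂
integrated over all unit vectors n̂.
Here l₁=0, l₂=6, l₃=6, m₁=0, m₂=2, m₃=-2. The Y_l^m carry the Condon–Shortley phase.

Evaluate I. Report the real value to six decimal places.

0.282095

Checks pass: Σm=0; 12 even; l₃=6∈[6,6].
(2·0+1)(2·6+1)(2·6+1) = 169
Δ: 0! 0! 12! / 13! → 1/13
sum: t=0:+1/518400 = 1/518400
3j²(0 6 6; 0 0 0) = Δ·Π!·Σ² = 1/13  (sign +1)
sum: t=0:+1/967680 = 1/967680
3j²(0 6 6; 0 2 -2) = Δ·Π!·Σ² = 1/13  (sign +1)
combine: 4πI² = 169·1/13·1/13 = 1/1
take √, sign +1: I = 0.28209479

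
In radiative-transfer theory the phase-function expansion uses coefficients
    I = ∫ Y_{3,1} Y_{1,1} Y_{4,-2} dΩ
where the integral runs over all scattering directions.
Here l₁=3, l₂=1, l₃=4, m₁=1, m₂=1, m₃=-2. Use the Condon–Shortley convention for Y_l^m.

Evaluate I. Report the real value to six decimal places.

Rules hold: Σm=0, L=8 even, 2≤4≤4.
N = 7·3·9 = 189
Δ = 0!·6!·2!/9! = 1/252
Racah Σ t=0..0: t=0:+1/36 = 1/36
⇒ 3j(3 1 4; 0 0 0)² = 4/63, sgn +1
Racah Σ t=0..0: t=0:+1/96 = 1/96
⇒ 3j(3 1 4; 1 1 -2)² = 5/84, sgn +1
4πI² = N·(3j₀)²·(3jₘ)² = 5/7
I = +1·√(0.714286/4π) = 0.23841361

0.238414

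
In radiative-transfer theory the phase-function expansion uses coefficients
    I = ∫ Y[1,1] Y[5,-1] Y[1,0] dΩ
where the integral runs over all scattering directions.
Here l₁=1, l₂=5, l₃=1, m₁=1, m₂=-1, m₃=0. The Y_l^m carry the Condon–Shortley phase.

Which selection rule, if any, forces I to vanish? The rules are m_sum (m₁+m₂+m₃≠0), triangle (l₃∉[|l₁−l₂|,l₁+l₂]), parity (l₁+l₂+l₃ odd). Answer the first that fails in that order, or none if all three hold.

triangle

m₁+m₂+m₃ = 1 − 1 + 0 = 0  ✓
triangle: |1−5|=4 ≤ l₃=1 ≤ 1+5=6  ✗
parity: l₁+l₂+l₃ = 7 is odd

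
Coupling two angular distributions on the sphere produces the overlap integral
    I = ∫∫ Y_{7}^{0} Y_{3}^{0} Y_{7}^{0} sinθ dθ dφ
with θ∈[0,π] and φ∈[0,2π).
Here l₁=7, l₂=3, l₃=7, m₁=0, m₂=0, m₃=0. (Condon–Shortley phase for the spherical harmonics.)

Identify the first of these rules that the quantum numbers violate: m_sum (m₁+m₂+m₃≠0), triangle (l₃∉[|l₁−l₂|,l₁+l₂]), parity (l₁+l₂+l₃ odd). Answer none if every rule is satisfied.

azimuthal sum: 0 + 0 + 0 = 0  ✓
4 ≤ 7 ≤ 10 (triangle on l)  ✓
L = 7 + 3 + 7 = 17 (odd)  ✗

parity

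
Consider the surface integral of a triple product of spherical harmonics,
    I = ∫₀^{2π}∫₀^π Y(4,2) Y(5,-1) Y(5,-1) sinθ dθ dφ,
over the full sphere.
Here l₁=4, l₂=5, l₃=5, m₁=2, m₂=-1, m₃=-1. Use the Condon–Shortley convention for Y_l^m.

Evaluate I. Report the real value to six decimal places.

0.137240

Checks pass: Σm=0; 14 even; l₃=5∈[1,9].
(2·4+1)(2·5+1)(2·5+1) = 1089
Δ: 4! 4! 6! / 15! → 1/3153150
sum: t=0:+1/69120 t=1:−1/1728 t=2:+1/576 t=3:−1/1728 t=4:+1/69120 = 7/11520
3j²(4 5 5; 0 0 0) = Δ·Π!·Σ² = 2/143  (sign -1)
sum: t=0:+1/4608 t=1:−1/1296 t=2:+1/4608 = -7/20736
3j²(4 5 5; 2 -1 -1) = Δ·Π!·Σ² = 20/1287  (sign -1)
combine: 4πI² = 1089·2/143·20/1287 = 40/169
take √, sign +1: I = 0.13724032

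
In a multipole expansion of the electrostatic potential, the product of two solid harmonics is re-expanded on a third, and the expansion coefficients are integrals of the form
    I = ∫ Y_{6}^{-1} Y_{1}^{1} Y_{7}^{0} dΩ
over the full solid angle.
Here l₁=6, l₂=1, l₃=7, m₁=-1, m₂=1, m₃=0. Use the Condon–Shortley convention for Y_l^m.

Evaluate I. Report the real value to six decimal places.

m-sum 0 ✓  L=14 even ✓  5≤7≤7 ✓
Π(2lᵢ+1) = 13×3×15 = 585
triangle coeff Δ(6,1,7) = 1/1365
Σ_t [0,0]: t=0:+1/518400 = 1/518400
(3j)²=7/195 [(6 1 7; 0 0 0)], sign=-1
Σ_t [0,0]: t=0:+1/1209600 = 1/1209600
(3j)²=1/65 [(6 1 7; -1 1 0)], sign=-1
⇒ 4πI² = 21/65
I = (+1)√(21/65/(4π)) = 0.16034227

0.160342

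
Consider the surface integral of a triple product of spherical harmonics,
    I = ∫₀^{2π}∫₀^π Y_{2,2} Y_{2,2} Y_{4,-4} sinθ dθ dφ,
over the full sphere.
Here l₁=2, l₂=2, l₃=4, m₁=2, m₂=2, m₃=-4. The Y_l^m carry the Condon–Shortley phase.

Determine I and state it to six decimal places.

0.337168

Checks pass: Σm=0; 8 even; l₃=4∈[0,4].
(2·2+1)(2·2+1)(2·4+1) = 225
Δ: 0! 4! 4! / 9! → 1/630
sum: t=0:+1/16 = 1/16
3j²(2 2 4; 0 0 0) = Δ·Π!·Σ² = 2/35  (sign +1)
sum: t=0:+1/576 = 1/576
3j²(2 2 4; 2 2 -4) = Δ·Π!·Σ² = 1/9  (sign +1)
combine: 4πI² = 225·2/35·1/9 = 10/7
take √, sign +1: I = 0.33716777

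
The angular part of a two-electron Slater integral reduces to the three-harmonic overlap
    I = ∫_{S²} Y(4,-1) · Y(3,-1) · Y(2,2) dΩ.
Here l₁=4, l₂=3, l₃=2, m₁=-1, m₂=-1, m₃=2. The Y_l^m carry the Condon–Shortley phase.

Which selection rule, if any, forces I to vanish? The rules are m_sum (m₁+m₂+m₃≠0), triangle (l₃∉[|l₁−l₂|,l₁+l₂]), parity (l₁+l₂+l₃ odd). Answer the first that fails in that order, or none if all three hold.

azimuthal sum: -1 − 1 + 2 = 0  ✓
1 ≤ 2 ≤ 7 (triangle on l)  ✓
L = 4 + 3 + 2 = 9 (odd)  ✗

parity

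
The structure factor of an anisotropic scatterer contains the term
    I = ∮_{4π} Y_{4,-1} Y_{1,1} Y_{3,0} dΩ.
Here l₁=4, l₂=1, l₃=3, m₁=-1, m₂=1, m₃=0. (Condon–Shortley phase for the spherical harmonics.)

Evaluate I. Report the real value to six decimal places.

-0.194664

Checks pass: Σm=0; 8 even; l₃=3∈[3,5].
(2·4+1)(2·1+1)(2·3+1) = 189
Δ: 2! 6! 0! / 9! → 1/252
sum: t=1:−1/36 = -1/36
3j²(4 1 3; 0 0 0) = Δ·Π!·Σ² = 4/63  (sign +1)
sum: t=2:+1/72 = 1/72
3j²(4 1 3; -1 1 0) = Δ·Π!·Σ² = 5/126  (sign -1)
combine: 4πI² = 189·4/63·5/126 = 10/21
take √, sign -1: I = -0.19466390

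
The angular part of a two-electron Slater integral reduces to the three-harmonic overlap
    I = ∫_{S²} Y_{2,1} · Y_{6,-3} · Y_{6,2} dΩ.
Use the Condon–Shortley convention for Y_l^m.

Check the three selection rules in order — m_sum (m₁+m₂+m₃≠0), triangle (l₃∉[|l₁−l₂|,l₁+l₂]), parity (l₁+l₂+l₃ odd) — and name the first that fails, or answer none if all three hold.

m₁+m₂+m₃ = 1 − 3 + 2 = 0  ✓
triangle: |2−6|=4 ≤ l₃=6 ≤ 2+6=8  ✓
parity: l₁+l₂+l₃ = 14 is even  ✓

none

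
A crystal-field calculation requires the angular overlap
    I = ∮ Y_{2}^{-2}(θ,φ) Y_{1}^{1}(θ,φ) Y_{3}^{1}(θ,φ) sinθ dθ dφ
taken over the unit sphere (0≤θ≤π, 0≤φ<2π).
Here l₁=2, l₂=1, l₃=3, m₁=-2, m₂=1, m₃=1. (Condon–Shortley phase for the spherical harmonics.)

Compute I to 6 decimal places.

-0.082589

Rules hold: Σm=0, L=6 even, 1≤3≤3.
N = 5·3·7 = 105
Δ = 0!·4!·2!/7! = 1/105
Racah Σ t=0..0: t=0:+1/4 = 1/4
⇒ 3j(2 1 3; 0 0 0)² = 3/35, sgn -1
Racah Σ t=0..0: t=0:+1/48 = 1/48
⇒ 3j(2 1 3; -2 1 1)² = 1/105, sgn +1
4πI² = N·(3j₀)²·(3jₘ)² = 3/35
I = -1·√(0.0857143/4π) = -0.08258890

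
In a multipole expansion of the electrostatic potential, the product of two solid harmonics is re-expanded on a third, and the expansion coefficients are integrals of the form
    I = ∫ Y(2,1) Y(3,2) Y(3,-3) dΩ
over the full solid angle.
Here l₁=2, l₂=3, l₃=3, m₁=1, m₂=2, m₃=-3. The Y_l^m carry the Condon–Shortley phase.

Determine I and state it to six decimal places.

-0.210261

m-sum 0 ✓  L=8 even ✓  1≤3≤5 ✓
Π(2lᵢ+1) = 5×7×7 = 245
triangle coeff Δ(2,3,3) = 1/3780
Σ_t [0,2]: t=0:+1/24 t=1:−1/4 t=2:+1/24 = -1/6
(3j)²=4/105 [(2 3 3; 0 0 0)], sign=+1
Σ_t [1,1]: t=1:−1/48 = -1/48
(3j)²=5/84 [(2 3 3; 1 2 -3)], sign=-1
⇒ 4πI² = 5/9
I = (-1)√(5/9/(4π)) = -0.21026104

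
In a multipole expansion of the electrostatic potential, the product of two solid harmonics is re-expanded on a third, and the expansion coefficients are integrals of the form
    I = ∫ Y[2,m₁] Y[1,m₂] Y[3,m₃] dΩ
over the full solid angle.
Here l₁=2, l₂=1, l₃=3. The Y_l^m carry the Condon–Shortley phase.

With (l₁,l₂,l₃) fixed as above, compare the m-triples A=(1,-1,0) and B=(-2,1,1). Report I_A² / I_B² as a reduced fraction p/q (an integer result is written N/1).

Same 2,1,3: normalisation and zero-m 3j drop out of the ratio.
A: Δ: 0! 4! 2! / 7! → 1/105; sum: t=0:+1/12 = 1/12; 3j²(2 1 3; 1 -1 0) = Δ·Π!·Σ² = 1/35  (sign -1)
B: Δ: 0! 4! 2! / 7! → 1/105; sum: t=0:+1/48 = 1/48; 3j²(2 1 3; -2 1 1) = Δ·Π!·Σ² = 1/105  (sign +1)
I_A²/I_B² = (1/35)/(1/105) = 3/1

3/1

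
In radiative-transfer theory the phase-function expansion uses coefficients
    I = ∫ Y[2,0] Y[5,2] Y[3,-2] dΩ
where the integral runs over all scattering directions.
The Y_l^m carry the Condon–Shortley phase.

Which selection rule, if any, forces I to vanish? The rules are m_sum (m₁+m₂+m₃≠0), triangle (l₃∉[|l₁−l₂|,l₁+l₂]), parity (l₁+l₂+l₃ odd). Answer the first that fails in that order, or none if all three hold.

none

Σmᵢ = 0  ✓
l₃∈[|l₁−l₂|,l₁+l₂]=[3,7], have l₃=3  ✓
Σlᵢ = 10 ⇒ even  ✓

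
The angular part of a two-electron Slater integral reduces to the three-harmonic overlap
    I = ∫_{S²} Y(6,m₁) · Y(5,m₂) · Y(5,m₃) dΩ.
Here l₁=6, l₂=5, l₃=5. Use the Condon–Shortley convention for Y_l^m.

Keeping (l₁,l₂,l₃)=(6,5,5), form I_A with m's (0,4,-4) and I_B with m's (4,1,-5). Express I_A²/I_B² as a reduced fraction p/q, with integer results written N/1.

256/375

Shared (l₁,l₂,l₃)=(6,5,5): N and (l;000)² cancel in I_A²/I_B².
A: Δ = 6!·6!·4!/17! = 1/28588560; Racah Σ t=5..6: t=5:−1/345600 t=6:+1/3110400 = -1/388800; ⇒ 3j(6 5 5; 0 4 -4)² = 192/12155, sgn +1
B: Δ = 6!·6!·4!/17! = 1/28588560; Racah Σ t=2..2: t=2:+1/829440 = 1/829440; ⇒ 3j(6 5 5; 4 1 -5)² = 225/9724, sgn +1
I_A²/I_B² = (192/12155)/(225/9724) = 256/375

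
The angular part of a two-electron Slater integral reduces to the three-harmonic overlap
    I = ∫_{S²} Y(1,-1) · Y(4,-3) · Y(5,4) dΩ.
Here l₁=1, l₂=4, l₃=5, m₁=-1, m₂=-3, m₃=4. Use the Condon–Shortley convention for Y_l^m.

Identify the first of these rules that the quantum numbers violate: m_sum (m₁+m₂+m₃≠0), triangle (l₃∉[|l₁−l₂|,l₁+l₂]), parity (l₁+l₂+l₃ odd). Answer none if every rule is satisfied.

azimuthal sum: -1 − 3 + 4 = 0  ✓
3 ≤ 5 ≤ 5 (triangle on l)  ✓
L = 1 + 4 + 5 = 10 (even)  ✓

none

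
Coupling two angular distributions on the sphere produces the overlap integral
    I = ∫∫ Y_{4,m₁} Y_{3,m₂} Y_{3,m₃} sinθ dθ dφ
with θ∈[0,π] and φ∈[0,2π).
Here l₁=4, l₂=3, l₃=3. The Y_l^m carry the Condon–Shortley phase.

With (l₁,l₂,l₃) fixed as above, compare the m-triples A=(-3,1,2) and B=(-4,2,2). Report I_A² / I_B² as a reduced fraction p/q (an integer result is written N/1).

1/5

l's match ⇒ only the (l;m) 3-j factors differ between A and B.
A: triangle coeff Δ(4,3,3) = 1/34650; Σ_t [3,4]: t=3:−1/144 t=4:+1/288 = -1/288; (3j)²=1/99 [(4 3 3; -3 1 2)], sign=+1
B: triangle coeff Δ(4,3,3) = 1/34650; Σ_t [4,4]: t=4:+1/576 = 1/576; (3j)²=5/99 [(4 3 3; -4 2 2)], sign=-1
I_A²/I_B² = (1/99)/(5/99) = 1/5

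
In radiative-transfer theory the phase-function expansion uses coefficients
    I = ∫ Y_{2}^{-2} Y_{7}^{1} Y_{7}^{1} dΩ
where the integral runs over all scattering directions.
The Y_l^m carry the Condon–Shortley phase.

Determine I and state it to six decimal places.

0.195759

Rules hold: Σm=0, L=16 even, 5≤7≤9.
N = 5·15·15 = 1125
Δ = 2!·2!·12!/17! = 1/185640
Racah Σ t=0..2: t=0:+1/2419200 t=1:−1/518400 t=2:+1/2419200 = -1/907200
⇒ 3j(2 7 7; 0 0 0)² = 56/3315, sgn +1
Racah Σ t=2..2: t=2:+1/2073600 = 1/2073600
⇒ 3j(2 7 7; -2 1 1)² = 28/1105, sgn +1
4πI² = N·(3j₀)²·(3jₘ)² = 23520/48841
I = +1·√(0.481563/4π) = 0.19575887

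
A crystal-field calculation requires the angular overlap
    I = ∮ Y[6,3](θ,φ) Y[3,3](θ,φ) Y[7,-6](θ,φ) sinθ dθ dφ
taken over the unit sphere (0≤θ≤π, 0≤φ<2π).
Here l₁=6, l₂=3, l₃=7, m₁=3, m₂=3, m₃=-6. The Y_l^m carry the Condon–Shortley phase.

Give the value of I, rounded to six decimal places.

-0.153803

m-sum 0 ✓  L=16 even ✓  3≤7≤9 ✓
Π(2lᵢ+1) = 13×7×15 = 1365
triangle coeff Δ(6,3,7) = 1/2042040
Σ_t [0,2]: t=0:+1/207360 t=1:−1/57600 t=2:+1/207360 = -1/129600
(3j)²=168/12155 [(6 3 7; 0 0 0)], sign=+1
Σ_t [2,2]: t=2:+1/17418240 = 1/17418240
(3j)²=15/952 [(6 3 7; 3 3 -6)], sign=-1
⇒ 4πI² = 945/3179
I = (-1)√(945/3179/(4π)) = -0.15380332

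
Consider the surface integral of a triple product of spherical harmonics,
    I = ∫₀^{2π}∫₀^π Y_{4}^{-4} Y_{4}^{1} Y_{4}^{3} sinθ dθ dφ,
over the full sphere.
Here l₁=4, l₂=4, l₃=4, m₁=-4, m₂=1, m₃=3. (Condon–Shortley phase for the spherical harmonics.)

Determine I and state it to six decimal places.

m-sum 0 ✓  L=12 even ✓  0≤4≤8 ✓
Π(2lᵢ+1) = 9×9×9 = 729
triangle coeff Δ(4,4,4) = 1/450450
Σ_t [0,4]: t=0:+1/13824 t=1:−1/216 t=2:+1/64 t=3:−1/216 t=4:+1/13824 = 5/768
(3j)²=18/1001 [(4 4 4; 0 0 0)], sign=+1
Σ_t [4,4]: t=4:+1/3456 = 1/3456
(3j)²=35/1287 [(4 4 4; -4 1 3)], sign=-1
⇒ 4πI² = 7290/20449
I = (-1)√(7290/20449/(4π)) = -0.16843130

-0.168431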